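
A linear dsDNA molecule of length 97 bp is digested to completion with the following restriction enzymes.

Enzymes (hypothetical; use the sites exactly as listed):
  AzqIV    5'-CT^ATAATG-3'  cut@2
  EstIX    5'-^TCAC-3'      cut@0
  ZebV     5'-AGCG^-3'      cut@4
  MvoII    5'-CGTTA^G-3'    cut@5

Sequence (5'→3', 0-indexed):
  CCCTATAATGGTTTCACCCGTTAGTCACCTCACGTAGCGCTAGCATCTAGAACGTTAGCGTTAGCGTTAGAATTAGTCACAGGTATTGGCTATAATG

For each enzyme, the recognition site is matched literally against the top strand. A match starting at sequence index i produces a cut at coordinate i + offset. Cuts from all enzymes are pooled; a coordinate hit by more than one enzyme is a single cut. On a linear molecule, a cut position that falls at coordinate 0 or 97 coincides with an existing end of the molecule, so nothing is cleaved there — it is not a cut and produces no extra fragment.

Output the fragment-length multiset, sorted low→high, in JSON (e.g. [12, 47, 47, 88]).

Per-enzyme occurrences:
  AzqIV CTATAATG/2: at [2, 89] ⇒ [4, 91]
  EstIX TCAC/0: at [13, 24, 29, 76] ⇒ [13, 24, 29, 76]
  ZebV AGCG/4: at [35, 56, 62] ⇒ [39, 60, 66]
  MvoII CGTTAG/5: at [18, 52, 58, 64] ⇒ [23, 57, 63, 69]

All cut coordinates (distinct, sorted): [4, 13, 23, 24, 29, 39, 57, 60, 63, 66, 69, 76, 91]

Fragments:
  [0,4): 4 bp
  [4,13): 9 bp
  [13,23): 10 bp
  [23,24): 1 bp
  [24,29): 5 bp
  [29,39): 10 bp
  [39,57): 18 bp
  [57,60): 3 bp
  [60,63): 3 bp
  [63,66): 3 bp
  [66,69): 3 bp
  [69,76): 7 bp
  [76,91): 15 bp
  [91,97): 6 bp

[1,3,3,3,3,4,5,6,7,9,10,10,15,18]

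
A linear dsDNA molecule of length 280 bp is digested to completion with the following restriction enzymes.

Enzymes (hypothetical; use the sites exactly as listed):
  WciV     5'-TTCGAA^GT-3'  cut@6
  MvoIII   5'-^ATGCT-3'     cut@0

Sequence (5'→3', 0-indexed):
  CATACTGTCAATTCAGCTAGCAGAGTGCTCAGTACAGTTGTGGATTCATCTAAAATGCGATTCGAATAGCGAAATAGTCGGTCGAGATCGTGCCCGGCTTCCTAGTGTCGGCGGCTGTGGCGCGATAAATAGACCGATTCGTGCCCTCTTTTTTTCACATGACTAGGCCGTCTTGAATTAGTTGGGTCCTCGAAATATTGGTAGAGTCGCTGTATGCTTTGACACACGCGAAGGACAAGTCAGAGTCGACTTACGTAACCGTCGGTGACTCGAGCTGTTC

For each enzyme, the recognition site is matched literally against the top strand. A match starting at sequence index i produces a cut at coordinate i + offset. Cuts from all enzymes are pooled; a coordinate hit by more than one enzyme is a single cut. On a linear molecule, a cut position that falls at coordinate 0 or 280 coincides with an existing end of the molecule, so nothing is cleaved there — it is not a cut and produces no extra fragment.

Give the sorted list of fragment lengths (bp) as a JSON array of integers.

Per-enzyme occurrences:
  WciV (TTCGAAGT, off=6): no sites
  MvoIII ATGCT/0: at [213] ⇒ [213]

All cut coordinates (distinct, sorted): [213]

Fragment lengths:
  [0,213): 213 bp
  [213,280): 67 bp

[67,213]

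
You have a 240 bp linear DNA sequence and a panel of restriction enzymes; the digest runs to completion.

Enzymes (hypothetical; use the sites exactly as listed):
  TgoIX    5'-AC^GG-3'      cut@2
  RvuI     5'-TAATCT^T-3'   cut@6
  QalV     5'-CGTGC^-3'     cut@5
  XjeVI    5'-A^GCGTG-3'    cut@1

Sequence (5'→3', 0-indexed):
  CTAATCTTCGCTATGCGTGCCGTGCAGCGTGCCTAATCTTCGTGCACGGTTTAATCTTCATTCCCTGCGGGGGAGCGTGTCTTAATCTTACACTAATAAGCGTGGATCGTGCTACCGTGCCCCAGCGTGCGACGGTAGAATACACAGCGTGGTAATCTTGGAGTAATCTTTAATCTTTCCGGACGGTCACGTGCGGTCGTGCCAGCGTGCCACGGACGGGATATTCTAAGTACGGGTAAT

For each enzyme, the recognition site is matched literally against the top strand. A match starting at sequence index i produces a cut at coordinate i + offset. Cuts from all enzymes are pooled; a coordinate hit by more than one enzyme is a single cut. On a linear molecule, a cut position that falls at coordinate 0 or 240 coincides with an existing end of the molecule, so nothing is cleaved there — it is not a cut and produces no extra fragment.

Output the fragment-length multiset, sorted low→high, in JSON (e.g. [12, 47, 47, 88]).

[1,2,2,3,3,4,4,5,6,6,6,6,7,7,7,7,8,8,8,10,10,11,11,12,13,13,13,14,16,17]

Site scan:
  TgoIX (ACGG, off=2): starts [45, 131, 182, 211, 215, 231] → cuts [47, 133, 184, 213, 217, 233]
  RvuI (TAATCTT, off=6): starts [1, 33, 51, 82, 152, 163, 170] → cuts [7, 39, 57, 88, 158, 169, 176]
  QalV (CGTGC, off=5): starts [15, 20, 27, 40, 107, 115, 125, 189, 197, 205] → cuts [20, 25, 32, 45, 112, 120, 130, 194, 202, 210]
  XjeVI (AGCGTG, off=1): starts [25, 73, 98, 123, 145, 203] → cuts [26, 74, 99, 124, 146, 204]

Pooled cuts: [7, 20, 25, 26, 32, 39, 45, 47, 57, 74, 88, 99, 112, 120, 124, 130, 133, 146, 158, 169, 176, 184, 194, 202, 204, 210, 213, 217, 233]

Fragment lengths:
  [0,7): 7 bp
  [7,20): 13 bp
  [20,25): 5 bp
  [25,26): 1 bp
  [26,32): 6 bp
  [32,39): 7 bp
  [39,45): 6 bp
  [45,47): 2 bp
  [47,57): 10 bp
  [57,74): 17 bp
  [74,88): 14 bp
  [88,99): 11 bp
  [99,112): 13 bp
  [112,120): 8 bp
  [120,124): 4 bp
  [124,130): 6 bp
  [130,133): 3 bp
  [133,146): 13 bp
  [146,158): 12 bp
  [158,169): 11 bp
  [169,176): 7 bp
  [176,184): 8 bp
  [184,194): 10 bp
  [194,202): 8 bp
  [202,204): 2 bp
  [204,210): 6 bp
  [210,213): 3 bp
  [213,217): 4 bp
  [217,233): 16 bp
  [233,240): 7 bp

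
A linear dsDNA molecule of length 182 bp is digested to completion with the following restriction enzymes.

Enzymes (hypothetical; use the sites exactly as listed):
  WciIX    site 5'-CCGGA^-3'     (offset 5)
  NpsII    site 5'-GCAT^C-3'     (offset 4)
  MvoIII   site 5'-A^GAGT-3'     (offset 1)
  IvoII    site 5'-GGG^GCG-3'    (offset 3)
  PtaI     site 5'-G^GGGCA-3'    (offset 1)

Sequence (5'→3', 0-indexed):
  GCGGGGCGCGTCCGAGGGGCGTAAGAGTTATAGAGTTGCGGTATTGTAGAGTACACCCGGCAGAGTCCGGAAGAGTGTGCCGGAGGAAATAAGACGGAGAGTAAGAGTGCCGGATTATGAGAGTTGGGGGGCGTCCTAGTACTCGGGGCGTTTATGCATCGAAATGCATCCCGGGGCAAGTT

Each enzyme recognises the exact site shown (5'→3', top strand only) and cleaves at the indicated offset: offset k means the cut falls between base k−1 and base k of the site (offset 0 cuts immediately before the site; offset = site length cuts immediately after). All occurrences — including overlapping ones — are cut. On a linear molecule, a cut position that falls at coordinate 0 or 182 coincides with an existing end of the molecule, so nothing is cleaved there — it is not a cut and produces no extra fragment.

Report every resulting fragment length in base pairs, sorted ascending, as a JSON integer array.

[1,4,5,6,6,6,8,9,9,10,10,10,12,12,13,14,14,16,17]

Scan for sites:
  WciIX CCGGA/5: at [66, 79, 109] ⇒ [71, 84, 114]
  NpsII GCATC/4: at [155, 165] ⇒ [159, 169]
  MvoIII AGAGT/1: at [23, 31, 47, 61, 71, 97, 103, 119] ⇒ [24, 32, 48, 62, 72, 98, 104, 120]
  IvoII GGGGCG/3: at [2, 15, 127, 144] ⇒ [5, 18, 130, 147]
  PtaI GGGGCA/1: at [172] ⇒ [173]

All cut coordinates (distinct, sorted): [5, 18, 24, 32, 48, 62, 71, 72, 84, 98, 104, 114, 120, 130, 147, 159, 169, 173]

Fragments:
  [0,5): 5 bp
  [5,18): 13 bp
  [18,24): 6 bp
  [24,32): 8 bp
  [32,48): 16 bp
  [48,62): 14 bp
  [62,71): 9 bp
  [71,72): 1 bp
  [72,84): 12 bp
  [84,98): 14 bp
  [98,104): 6 bp
  [104,114): 10 bp
  [114,120): 6 bp
  [120,130): 10 bp
  [130,147): 17 bp
  [147,159): 12 bp
  [159,169): 10 bp
  [169,173): 4 bp
  [173,182): 9 bp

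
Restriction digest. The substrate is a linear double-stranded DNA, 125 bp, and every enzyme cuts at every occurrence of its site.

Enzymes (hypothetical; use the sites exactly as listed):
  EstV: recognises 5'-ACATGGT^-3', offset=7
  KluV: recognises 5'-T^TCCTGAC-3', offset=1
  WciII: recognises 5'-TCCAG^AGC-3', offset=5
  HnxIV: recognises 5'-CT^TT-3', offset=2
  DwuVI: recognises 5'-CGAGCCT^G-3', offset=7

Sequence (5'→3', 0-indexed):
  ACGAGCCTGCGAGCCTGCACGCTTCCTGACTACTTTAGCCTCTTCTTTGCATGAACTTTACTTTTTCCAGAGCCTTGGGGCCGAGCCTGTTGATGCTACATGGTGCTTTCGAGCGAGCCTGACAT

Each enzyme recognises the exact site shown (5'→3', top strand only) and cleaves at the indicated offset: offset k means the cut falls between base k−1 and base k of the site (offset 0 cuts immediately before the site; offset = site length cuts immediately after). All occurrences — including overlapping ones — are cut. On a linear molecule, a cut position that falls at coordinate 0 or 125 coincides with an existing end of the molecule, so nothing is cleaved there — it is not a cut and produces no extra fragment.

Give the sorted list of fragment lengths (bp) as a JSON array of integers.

[3,5,5,7,8,8,8,11,11,12,13,16,18]

Scan for sites:
  EstV ACATGGT/7: at [97] ⇒ [104]
  KluV TTCCTGAC/1: at [22] ⇒ [23]
  WciII TCCAGAGC/5: at [65] ⇒ [70]
  HnxIV CTTT/2: at [32, 44, 55, 60, 105] ⇒ [34, 46, 57, 62, 107]
  DwuVI CGAGCCTG/7: at [1, 9, 81, 113] ⇒ [8, 16, 88, 120]

All cut coordinates (distinct, sorted): [8, 16, 23, 34, 46, 57, 62, 70, 88, 104, 107, 120]

Fragments:
  [0,8): 8 bp
  [8,16): 8 bp
  [16,23): 7 bp
  [23,34): 11 bp
  [34,46): 12 bp
  [46,57): 11 bp
  [57,62): 5 bp
  [62,70): 8 bp
  [70,88): 18 bp
  [88,104): 16 bp
  [104,107): 3 bp
  [107,120): 13 bp
  [120,125): 5 bp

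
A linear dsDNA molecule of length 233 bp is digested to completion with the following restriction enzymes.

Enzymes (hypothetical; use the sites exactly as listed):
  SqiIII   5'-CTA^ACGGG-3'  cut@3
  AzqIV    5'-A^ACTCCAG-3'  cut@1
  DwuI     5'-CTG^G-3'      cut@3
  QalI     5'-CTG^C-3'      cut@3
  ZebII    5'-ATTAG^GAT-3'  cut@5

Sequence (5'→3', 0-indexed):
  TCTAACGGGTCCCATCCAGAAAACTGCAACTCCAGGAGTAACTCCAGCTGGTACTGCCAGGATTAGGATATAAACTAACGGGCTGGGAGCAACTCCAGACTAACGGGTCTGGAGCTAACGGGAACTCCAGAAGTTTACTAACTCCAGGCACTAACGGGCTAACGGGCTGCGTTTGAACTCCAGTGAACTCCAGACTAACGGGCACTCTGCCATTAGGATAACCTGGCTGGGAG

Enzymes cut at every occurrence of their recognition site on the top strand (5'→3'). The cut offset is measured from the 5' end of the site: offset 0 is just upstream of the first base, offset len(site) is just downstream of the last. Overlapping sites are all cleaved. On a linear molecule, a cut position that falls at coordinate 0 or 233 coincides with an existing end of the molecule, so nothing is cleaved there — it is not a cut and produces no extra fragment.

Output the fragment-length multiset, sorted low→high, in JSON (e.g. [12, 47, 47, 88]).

Per-enzyme occurrences:
  SqiIII CTAACGGG/3: at [1, 74, 99, 114, 150, 158, 194] ⇒ [4, 77, 102, 117, 153, 161, 197]
  AzqIV AACTCCAG/1: at [27, 39, 90, 122, 139, 175, 185] ⇒ [28, 40, 91, 123, 140, 176, 186]
  DwuI CTGG/3: at [47, 82, 108, 222, 226] ⇒ [50, 85, 111, 225, 229]
  QalI CTGC/3: at [23, 53, 166, 206] ⇒ [26, 56, 169, 209]
  ZebII ATTAGGAT/5: at [61, 211] ⇒ [66, 216]

Pooled cuts: [4, 26, 28, 40, 50, 56, 66, 77, 85, 91, 102, 111, 117, 123, 140, 153, 161, 169, 176, 186, 197, 209, 216, 225, 229]

Fragments:
  [0,4): 4 bp
  [4,26): 22 bp
  [26,28): 2 bp
  [28,40): 12 bp
  [40,50): 10 bp
  [50,56): 6 bp
  [56,66): 10 bp
  [66,77): 11 bp
  [77,85): 8 bp
  [85,91): 6 bp
  [91,102): 11 bp
  [102,111): 9 bp
  [111,117): 6 bp
  [117,123): 6 bp
  [123,140): 17 bp
  [140,153): 13 bp
  [153,161): 8 bp
  [161,169): 8 bp
  [169,176): 7 bp
  [176,186): 10 bp
  [186,197): 11 bp
  [197,209): 12 bp
  [209,216): 7 bp
  [216,225): 9 bp
  [225,229): 4 bp
  [229,233): 4 bp

[2,4,4,4,6,6,6,6,7,7,8,8,8,9,9,10,10,10,11,11,11,12,12,13,17,22]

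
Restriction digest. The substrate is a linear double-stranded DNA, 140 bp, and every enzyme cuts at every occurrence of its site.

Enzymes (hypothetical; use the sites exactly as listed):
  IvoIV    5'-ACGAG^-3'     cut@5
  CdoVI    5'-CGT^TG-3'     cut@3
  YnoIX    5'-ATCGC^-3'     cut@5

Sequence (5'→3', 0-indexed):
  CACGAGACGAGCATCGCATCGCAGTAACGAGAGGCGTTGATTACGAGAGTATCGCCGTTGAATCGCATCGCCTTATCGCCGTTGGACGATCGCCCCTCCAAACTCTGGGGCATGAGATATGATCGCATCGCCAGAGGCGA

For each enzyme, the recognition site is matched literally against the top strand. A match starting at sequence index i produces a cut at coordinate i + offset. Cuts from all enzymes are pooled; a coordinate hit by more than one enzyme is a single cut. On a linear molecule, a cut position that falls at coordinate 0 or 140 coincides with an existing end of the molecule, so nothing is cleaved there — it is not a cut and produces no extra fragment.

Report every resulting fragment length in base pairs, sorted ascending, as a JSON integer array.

Per-enzyme occurrences:
  IvoIV ACGAG/5: at [1, 6, 26, 42] ⇒ [6, 11, 31, 47]
  CdoVI CGTTG/3: at [34, 55, 79] ⇒ [37, 58, 82]
  YnoIX ATCGC/5: at [12, 17, 50, 61, 66, 74, 88, 121, 126] ⇒ [17, 22, 55, 66, 71, 79, 93, 126, 131]

All cut coordinates (distinct, sorted): [6, 11, 17, 22, 31, 37, 47, 55, 58, 66, 71, 79, 82, 93, 126, 131]

Fragments:
  [0,6): 6 bp
  [6,11): 5 bp
  [11,17): 6 bp
  [17,22): 5 bp
  [22,31): 9 bp
  [31,37): 6 bp
  [37,47): 10 bp
  [47,55): 8 bp
  [55,58): 3 bp
  [58,66): 8 bp
  [66,71): 5 bp
  [71,79): 8 bp
  [79,82): 3 bp
  [82,93): 11 bp
  [93,126): 33 bp
  [126,131): 5 bp
  [131,140): 9 bp

[3,3,5,5,5,5,6,6,6,8,8,8,9,9,10,11,33]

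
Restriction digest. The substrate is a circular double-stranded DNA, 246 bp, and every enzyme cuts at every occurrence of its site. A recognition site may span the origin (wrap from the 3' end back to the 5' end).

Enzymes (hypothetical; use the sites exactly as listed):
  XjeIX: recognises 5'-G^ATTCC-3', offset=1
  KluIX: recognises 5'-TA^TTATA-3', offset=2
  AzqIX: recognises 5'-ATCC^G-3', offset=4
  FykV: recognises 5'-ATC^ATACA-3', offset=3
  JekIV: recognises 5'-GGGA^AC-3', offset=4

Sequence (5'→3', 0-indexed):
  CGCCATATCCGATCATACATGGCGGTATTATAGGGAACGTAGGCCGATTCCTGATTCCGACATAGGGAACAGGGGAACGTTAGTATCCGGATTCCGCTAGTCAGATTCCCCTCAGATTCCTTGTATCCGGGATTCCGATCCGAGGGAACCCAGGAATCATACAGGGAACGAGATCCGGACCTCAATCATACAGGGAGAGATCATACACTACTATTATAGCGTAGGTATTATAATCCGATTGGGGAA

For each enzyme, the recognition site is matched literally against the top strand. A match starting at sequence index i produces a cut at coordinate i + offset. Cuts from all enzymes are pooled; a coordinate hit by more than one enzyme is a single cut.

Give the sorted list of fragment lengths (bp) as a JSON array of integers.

[2,3,4,6,7,8,9,9,9,9,9,10,10,11,11,11,11,11,12,13,13,14,14,15,15]

Per-enzyme occurrences:
  XjeIX GATTCC/1: at [45, 52, 89, 103, 114, 130] ⇒ [46, 53, 90, 104, 115, 131]
  KluIX TATTATA/2: at [25, 211, 225] ⇒ [27, 213, 227]
  AzqIX ATCCG/4: at [6, 84, 124, 137, 172, 232] ⇒ [10, 88, 128, 141, 176, 236]
  FykV ATCATACA/3: at [11, 155, 184, 199] ⇒ [14, 158, 187, 202]
  JekIV GGGAAC/4: at [32, 64, 72, 143, 163, 241] ⇒ [36, 68, 76, 147, 167, 245]

Pooled cuts: [10, 14, 27, 36, 46, 53, 68, 76, 88, 90, 104, 115, 128, 131, 141, 147, 158, 167, 176, 187, 202, 213, 227, 236, 245]

Fragments:
  10→14: 4 bp
  14→27: 13 bp
  27→36: 9 bp
  36→46: 10 bp
  46→53: 7 bp
  53→68: 15 bp
  68→76: 8 bp
  76→88: 12 bp
  88→90: 2 bp
  90→104: 14 bp
  104→115: 11 bp
  115→128: 13 bp
  128→131: 3 bp
  131→141: 10 bp
  141→147: 6 bp
  147→158: 11 bp
  158→167: 9 bp
  167→176: 9 bp
  176→187: 11 bp
  187→202: 15 bp
  202→213: 11 bp
  213→227: 14 bp
  227→236: 9 bp
  236→245: 9 bp
  245→10 (wrap): 246-245+10 = 11 bp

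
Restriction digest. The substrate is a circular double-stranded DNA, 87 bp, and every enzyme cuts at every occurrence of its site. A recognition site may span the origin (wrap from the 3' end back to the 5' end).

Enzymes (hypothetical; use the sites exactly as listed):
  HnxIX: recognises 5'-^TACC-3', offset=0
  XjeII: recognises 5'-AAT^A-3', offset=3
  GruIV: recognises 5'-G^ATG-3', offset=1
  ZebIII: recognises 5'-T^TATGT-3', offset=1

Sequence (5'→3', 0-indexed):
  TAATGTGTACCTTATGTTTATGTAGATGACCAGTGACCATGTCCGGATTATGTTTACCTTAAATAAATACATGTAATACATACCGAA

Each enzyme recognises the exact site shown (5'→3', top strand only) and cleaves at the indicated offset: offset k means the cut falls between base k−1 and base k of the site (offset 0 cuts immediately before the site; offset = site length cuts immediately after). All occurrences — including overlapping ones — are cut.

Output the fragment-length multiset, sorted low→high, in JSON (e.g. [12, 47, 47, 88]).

Per-enzyme occurrences:
  HnxIX TACC/0: at [7, 54, 80] ⇒ [7, 54, 80]
  XjeII AATA/3: at [61, 65, 74, 85] ⇒ [1, 64, 68, 77]
  GruIV GATG/1: at [24] ⇒ [25]
  ZebIII TTATGT/1: at [11, 17, 47] ⇒ [12, 18, 48]

All cut coordinates (distinct, sorted): [1, 7, 12, 18, 25, 48, 54, 64, 68, 77, 80]

Fragments:
  1→7: 6 bp
  7→12: 5 bp
  12→18: 6 bp
  18→25: 7 bp
  25→48: 23 bp
  48→54: 6 bp
  54→64: 10 bp
  64→68: 4 bp
  68→77: 9 bp
  77→80: 3 bp
  80→1 (wrap): 87-80+1 = 8 bp

[3,4,5,6,6,6,7,8,9,10,23]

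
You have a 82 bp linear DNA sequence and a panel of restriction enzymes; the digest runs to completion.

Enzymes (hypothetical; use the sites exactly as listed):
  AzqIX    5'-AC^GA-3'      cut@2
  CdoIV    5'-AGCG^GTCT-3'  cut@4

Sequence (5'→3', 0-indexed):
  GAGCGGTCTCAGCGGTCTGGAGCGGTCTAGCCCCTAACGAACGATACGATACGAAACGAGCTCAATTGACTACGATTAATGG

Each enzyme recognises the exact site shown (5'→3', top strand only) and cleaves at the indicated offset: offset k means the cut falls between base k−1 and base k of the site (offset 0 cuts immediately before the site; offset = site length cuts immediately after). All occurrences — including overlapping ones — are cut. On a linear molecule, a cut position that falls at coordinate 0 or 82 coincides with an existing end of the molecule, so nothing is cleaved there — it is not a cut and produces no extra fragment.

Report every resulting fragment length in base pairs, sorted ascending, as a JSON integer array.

Site scan:
  AzqIX (ACGA, off=2): starts [36, 40, 45, 50, 55, 71] → cuts [38, 42, 47, 52, 57, 73]
  CdoIV (AGCGGTCT, off=4): starts [1, 10, 20] → cuts [5, 14, 24]

All cut coordinates (distinct, sorted): [5, 14, 24, 38, 42, 47, 52, 57, 73]

Fragment lengths:
  [0,5): 5 bp
  [5,14): 9 bp
  [14,24): 10 bp
  [24,38): 14 bp
  [38,42): 4 bp
  [42,47): 5 bp
  [47,52): 5 bp
  [52,57): 5 bp
  [57,73): 16 bp
  [73,82): 9 bp

[4,5,5,5,5,9,9,10,14,16]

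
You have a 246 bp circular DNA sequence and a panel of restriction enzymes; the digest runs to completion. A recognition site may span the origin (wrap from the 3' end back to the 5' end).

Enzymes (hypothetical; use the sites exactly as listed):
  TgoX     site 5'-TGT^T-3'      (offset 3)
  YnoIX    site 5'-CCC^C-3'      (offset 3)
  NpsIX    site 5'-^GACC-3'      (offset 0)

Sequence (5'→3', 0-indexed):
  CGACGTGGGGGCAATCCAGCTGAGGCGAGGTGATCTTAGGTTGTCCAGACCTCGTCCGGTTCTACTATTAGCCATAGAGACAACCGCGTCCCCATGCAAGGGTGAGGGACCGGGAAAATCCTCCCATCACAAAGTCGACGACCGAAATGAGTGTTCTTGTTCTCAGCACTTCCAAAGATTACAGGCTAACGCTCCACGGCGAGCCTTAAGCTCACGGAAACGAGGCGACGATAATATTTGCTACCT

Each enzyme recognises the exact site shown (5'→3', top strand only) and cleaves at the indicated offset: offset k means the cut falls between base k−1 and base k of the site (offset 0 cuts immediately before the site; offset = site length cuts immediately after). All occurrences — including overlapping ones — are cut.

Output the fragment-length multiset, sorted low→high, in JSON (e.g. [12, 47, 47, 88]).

[6,15,15,32,45,133]

Scan for sites:
  TgoX TGTT/3: at [151, 157] ⇒ [154, 160]
  YnoIX CCCC/3: at [89] ⇒ [92]
  NpsIX GACC/0: at [47, 107, 139] ⇒ [47, 107, 139]

All cut coordinates (distinct, sorted): [47, 92, 107, 139, 154, 160]

Fragments:
  47→92: 45 bp
  92→107: 15 bp
  107→139: 32 bp
  139→154: 15 bp
  154→160: 6 bp
  160→47 (wrap): 246-160+47 = 133 bp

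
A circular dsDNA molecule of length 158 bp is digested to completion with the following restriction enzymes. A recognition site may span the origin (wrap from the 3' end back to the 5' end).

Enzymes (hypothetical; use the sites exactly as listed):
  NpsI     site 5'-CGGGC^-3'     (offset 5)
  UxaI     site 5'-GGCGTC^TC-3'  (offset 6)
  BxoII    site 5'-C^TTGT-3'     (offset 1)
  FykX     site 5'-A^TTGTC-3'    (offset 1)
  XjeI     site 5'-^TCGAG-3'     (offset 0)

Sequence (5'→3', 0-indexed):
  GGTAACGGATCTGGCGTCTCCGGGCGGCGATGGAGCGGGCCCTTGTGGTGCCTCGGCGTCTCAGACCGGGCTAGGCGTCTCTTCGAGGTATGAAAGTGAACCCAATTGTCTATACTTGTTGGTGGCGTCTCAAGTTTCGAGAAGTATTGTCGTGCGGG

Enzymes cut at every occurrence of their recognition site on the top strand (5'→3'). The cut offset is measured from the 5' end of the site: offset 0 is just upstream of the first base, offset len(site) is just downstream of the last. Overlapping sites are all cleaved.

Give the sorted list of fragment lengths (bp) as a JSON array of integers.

Per-enzyme occurrences:
  NpsI CGGGC/5: at [20, 35, 66] ⇒ [25, 40, 71]
  UxaI GGCGTCTC/6: at [12, 54, 73, 123] ⇒ [18, 60, 79, 129]
  BxoII CTTGT/1: at [41, 114] ⇒ [42, 115]
  FykX ATTGTC/1: at [104, 145] ⇒ [105, 146]
  XjeI TCGAG/0: at [82, 136] ⇒ [82, 136]

Pooled cuts: [18, 25, 40, 42, 60, 71, 79, 82, 105, 115, 129, 136, 146]

Fragment lengths:
  18→25: 7 bp
  25→40: 15 bp
  40→42: 2 bp
  42→60: 18 bp
  60→71: 11 bp
  71→79: 8 bp
  79→82: 3 bp
  82→105: 23 bp
  105→115: 10 bp
  115→129: 14 bp
  129→136: 7 bp
  136→146: 10 bp
  146→18 (wrap): 158-146+18 = 30 bp

[2,3,7,7,8,10,10,11,14,15,18,23,30]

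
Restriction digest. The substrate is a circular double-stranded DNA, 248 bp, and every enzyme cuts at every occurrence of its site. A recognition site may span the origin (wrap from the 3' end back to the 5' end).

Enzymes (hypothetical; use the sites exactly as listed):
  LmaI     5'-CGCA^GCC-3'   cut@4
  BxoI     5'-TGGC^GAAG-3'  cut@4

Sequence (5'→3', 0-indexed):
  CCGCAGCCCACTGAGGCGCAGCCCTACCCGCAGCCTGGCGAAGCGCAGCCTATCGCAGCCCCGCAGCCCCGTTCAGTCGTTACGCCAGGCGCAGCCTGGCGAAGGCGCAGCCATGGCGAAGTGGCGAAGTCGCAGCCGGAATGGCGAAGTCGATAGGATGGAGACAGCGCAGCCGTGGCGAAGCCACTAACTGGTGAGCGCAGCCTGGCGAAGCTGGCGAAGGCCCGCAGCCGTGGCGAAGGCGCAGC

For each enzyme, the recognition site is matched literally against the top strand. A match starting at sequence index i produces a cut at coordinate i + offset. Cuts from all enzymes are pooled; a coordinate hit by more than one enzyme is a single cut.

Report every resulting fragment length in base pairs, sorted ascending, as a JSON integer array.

Site scan:
  LmaI CGCAGCC/4: at [1, 16, 28, 43, 53, 61, 89, 105, 130, 167, 198, 225, 242] ⇒ [5, 20, 32, 47, 57, 65, 93, 109, 134, 171, 202, 229, 246]
  BxoI TGGCGAAG/4: at [35, 96, 113, 121, 141, 175, 205, 214, 233] ⇒ [39, 100, 117, 125, 145, 179, 209, 218, 237]

Pooled cuts: [5, 20, 32, 39, 47, 57, 65, 93, 100, 109, 117, 125, 134, 145, 171, 179, 202, 209, 218, 229, 237, 246]

Fragment lengths:
  5→20: 15 bp
  20→32: 12 bp
  32→39: 7 bp
  39→47: 8 bp
  47→57: 10 bp
  57→65: 8 bp
  65→93: 28 bp
  93→100: 7 bp
  100→109: 9 bp
  109→117: 8 bp
  117→125: 8 bp
  125→134: 9 bp
  134→145: 11 bp
  145→171: 26 bp
  171→179: 8 bp
  179→202: 23 bp
  202→209: 7 bp
  209→218: 9 bp
  218→229: 11 bp
  229→237: 8 bp
  237→246: 9 bp
  246→5 (wrap): 248-246+5 = 7 bp

[7,7,7,7,8,8,8,8,8,8,9,9,9,9,10,11,11,12,15,23,26,28]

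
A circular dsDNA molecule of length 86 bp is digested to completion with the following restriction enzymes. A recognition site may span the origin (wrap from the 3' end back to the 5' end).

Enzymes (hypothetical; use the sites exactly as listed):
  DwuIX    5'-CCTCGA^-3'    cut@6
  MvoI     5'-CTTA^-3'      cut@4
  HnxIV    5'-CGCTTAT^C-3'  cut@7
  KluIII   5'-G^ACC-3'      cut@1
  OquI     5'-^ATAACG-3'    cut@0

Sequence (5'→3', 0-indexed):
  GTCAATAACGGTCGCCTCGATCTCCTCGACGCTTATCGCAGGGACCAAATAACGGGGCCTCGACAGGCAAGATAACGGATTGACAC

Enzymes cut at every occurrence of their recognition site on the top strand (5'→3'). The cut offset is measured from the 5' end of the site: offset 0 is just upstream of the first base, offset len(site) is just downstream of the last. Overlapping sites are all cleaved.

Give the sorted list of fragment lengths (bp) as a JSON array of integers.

[1,5,6,7,8,9,15,16,19]

Scan for sites:
  DwuIX (CCTCGA, off=6): starts [14, 23, 57] → cuts [20, 29, 63]
  MvoI (CTTA, off=4): starts [31] → cuts [35]
  HnxIV (CGCTTATC, off=7): starts [29] → cuts [36]
  KluIII (GACC, off=1): starts [42] → cuts [43]
  OquI (ATAACG, off=0): starts [4, 48, 71] → cuts [4, 48, 71]

Pooled cuts: [4, 20, 29, 35, 36, 43, 48, 63, 71]

Fragment lengths:
  4→20: 16 bp
  20→29: 9 bp
  29→35: 6 bp
  35→36: 1 bp
  36→43: 7 bp
  43→48: 5 bp
  48→63: 15 bp
  63→71: 8 bp
  71→4 (wrap): 86-71+4 = 19 bp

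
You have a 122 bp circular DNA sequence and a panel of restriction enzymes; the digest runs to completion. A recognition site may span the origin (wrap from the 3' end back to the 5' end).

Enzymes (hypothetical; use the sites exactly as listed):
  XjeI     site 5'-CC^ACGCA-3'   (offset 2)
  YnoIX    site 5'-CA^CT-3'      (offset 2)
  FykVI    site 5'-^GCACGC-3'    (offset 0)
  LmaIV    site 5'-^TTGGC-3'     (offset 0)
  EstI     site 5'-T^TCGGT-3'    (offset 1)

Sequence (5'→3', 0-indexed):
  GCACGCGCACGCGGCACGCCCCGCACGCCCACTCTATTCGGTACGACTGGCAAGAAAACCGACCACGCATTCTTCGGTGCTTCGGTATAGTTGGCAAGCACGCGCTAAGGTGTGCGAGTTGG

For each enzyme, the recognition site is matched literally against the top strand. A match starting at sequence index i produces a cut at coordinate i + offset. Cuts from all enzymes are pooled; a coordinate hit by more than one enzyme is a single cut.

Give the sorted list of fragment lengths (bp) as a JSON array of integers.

[6,6,7,7,8,9,9,9,9,25,27]

Scan for sites:
  XjeI CCACGCA/2: at [62] ⇒ [64]
  YnoIX CACT/2: at [29] ⇒ [31]
  FykVI GCACGC/0: at [0, 6, 13, 22, 97] ⇒ [0, 6, 13, 22, 97]
  LmaIV TTGGC/0: at [90] ⇒ [90]
  EstI TTCGGT/1: at [36, 72, 80] ⇒ [37, 73, 81]

All cut coordinates (distinct, sorted): [0, 6, 13, 22, 31, 37, 64, 73, 81, 90, 97]

Fragments:
  0→6: 6 bp
  6→13: 7 bp
  13→22: 9 bp
  22→31: 9 bp
  31→37: 6 bp
  37→64: 27 bp
  64→73: 9 bp
  73→81: 8 bp
  81→90: 9 bp
  90→97: 7 bp
  97→0 (wrap): 122-97+0 = 25 bp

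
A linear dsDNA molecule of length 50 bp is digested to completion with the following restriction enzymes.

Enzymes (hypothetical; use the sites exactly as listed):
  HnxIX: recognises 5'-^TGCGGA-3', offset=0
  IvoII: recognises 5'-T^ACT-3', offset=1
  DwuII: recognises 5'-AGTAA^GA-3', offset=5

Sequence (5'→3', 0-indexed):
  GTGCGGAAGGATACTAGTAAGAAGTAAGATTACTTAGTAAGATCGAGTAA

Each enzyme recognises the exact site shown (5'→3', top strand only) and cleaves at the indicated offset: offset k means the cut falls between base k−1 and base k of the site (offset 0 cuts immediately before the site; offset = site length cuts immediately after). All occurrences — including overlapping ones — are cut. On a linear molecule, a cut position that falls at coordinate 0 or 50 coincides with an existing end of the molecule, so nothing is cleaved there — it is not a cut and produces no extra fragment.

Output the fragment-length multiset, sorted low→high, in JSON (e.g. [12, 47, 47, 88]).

[1,4,7,8,9,10,11]

Site scan:
  HnxIX (TGCGGA, off=0): starts [1] → cuts [1]
  IvoII (TACT, off=1): starts [11, 30] → cuts [12, 31]
  DwuII (AGTAAGA, off=5): starts [15, 22, 35] → cuts [20, 27, 40]

All cut coordinates (distinct, sorted): [1, 12, 20, 27, 31, 40]

Fragment lengths:
  [0,1): 1 bp
  [1,12): 11 bp
  [12,20): 8 bp
  [20,27): 7 bp
  [27,31): 4 bp
  [31,40): 9 bp
  [40,50): 10 bp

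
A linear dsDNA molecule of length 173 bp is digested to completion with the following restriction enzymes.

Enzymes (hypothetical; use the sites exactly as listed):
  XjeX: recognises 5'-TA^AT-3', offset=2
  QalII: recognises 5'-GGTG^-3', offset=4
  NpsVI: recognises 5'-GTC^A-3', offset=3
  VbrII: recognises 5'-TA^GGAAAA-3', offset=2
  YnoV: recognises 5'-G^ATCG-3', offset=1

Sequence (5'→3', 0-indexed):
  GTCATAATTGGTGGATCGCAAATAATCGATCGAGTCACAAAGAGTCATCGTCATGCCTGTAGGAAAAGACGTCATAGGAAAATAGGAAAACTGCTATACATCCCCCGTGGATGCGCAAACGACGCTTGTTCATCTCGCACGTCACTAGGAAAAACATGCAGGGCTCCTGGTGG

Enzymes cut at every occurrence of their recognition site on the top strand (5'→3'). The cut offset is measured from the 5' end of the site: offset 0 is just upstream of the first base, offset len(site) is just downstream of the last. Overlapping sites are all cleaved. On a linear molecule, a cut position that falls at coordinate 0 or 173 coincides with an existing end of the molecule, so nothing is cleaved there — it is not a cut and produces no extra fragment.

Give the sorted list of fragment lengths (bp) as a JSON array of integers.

[1,1,3,3,3,4,4,6,7,8,8,9,10,10,12,25,59]

Scan for sites:
  XjeX (TAAT, off=2): starts [4, 22] → cuts [6, 24]
  QalII (GGTG, off=4): starts [9, 168] → cuts [13, 172]
  NpsVI (GTCA, off=3): starts [0, 33, 43, 49, 70, 140] → cuts [3, 36, 46, 52, 73, 143]
  VbrII (TAGGAAAA, off=2): starts [59, 74, 82, 145] → cuts [61, 76, 84, 147]
  YnoV (GATCG, off=1): starts [13, 27] → cuts [14, 28]

Pooled cuts: [3, 6, 13, 14, 24, 28, 36, 46, 52, 61, 73, 76, 84, 143, 147, 172]

Fragments:
  [0,3): 3 bp
  [3,6): 3 bp
  [6,13): 7 bp
  [13,14): 1 bp
  [14,24): 10 bp
  [24,28): 4 bp
  [28,36): 8 bp
  [36,46): 10 bp
  [46,52): 6 bp
  [52,61): 9 bp
  [61,73): 12 bp
  [73,76): 3 bp
  [76,84): 8 bp
  [84,143): 59 bp
  [143,147): 4 bp
  [147,172): 25 bp
  [172,173): 1 bp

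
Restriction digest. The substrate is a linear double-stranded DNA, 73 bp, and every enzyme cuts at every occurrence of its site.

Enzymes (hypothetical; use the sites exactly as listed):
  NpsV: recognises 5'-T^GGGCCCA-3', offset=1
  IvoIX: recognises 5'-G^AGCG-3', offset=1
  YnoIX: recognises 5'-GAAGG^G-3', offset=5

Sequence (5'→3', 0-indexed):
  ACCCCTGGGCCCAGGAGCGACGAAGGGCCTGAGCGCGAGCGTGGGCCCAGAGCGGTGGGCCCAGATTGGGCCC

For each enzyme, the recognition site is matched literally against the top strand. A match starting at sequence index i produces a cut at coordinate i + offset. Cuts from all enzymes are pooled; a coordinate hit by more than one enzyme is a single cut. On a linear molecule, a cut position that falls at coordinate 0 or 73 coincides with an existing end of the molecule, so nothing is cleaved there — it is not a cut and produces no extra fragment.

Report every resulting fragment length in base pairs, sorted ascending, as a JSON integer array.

Scan for sites:
  NpsV TGGGCCCA/1: at [5, 41, 55] ⇒ [6, 42, 56]
  IvoIX GAGCG/1: at [14, 30, 36, 49] ⇒ [15, 31, 37, 50]
  YnoIX GAAGGG/5: at [21] ⇒ [26]

Pooled cuts: [6, 15, 26, 31, 37, 42, 50, 56]

Fragments:
  [0,6): 6 bp
  [6,15): 9 bp
  [15,26): 11 bp
  [26,31): 5 bp
  [31,37): 6 bp
  [37,42): 5 bp
  [42,50): 8 bp
  [50,56): 6 bp
  [56,73): 17 bp

[5,5,6,6,6,8,9,11,17]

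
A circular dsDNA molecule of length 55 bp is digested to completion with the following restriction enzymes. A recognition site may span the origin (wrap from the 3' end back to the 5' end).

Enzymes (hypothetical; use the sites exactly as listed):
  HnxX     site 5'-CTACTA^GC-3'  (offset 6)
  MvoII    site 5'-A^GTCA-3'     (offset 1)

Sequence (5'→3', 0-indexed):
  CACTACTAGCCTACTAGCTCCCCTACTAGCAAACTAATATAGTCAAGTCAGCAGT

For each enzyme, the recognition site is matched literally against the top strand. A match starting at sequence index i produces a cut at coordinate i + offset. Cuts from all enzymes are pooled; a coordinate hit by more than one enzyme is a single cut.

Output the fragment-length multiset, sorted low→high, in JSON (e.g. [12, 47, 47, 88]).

Site scan:
  HnxX CTACTAGC/6: at [2, 10, 22] ⇒ [8, 16, 28]
  MvoII AGTCA/1: at [40, 45, 52] ⇒ [41, 46, 53]

Pooled cuts: [8, 16, 28, 41, 46, 53]

Fragment lengths:
  8→16: 8 bp
  16→28: 12 bp
  28→41: 13 bp
  41→46: 5 bp
  46→53: 7 bp
  53→8 (wrap): 55-53+8 = 10 bp

[5,7,8,10,12,13]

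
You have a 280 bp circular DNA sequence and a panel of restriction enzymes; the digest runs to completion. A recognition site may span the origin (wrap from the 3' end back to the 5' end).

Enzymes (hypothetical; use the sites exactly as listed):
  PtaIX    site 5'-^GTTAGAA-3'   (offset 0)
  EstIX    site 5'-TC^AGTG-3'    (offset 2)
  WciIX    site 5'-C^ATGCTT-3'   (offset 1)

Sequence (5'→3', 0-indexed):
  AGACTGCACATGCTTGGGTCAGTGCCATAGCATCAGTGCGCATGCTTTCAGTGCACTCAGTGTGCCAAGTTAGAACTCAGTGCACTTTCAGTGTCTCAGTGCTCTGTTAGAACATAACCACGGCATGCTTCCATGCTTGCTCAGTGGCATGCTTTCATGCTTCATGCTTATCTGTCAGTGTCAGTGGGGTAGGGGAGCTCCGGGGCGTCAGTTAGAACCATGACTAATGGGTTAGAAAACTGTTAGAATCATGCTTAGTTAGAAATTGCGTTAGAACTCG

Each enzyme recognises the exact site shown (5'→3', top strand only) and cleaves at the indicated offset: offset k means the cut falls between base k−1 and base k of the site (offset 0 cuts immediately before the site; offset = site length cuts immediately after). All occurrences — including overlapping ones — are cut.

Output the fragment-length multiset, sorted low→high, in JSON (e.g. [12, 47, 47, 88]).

[6,6,7,7,7,8,8,8,8,8,9,9,10,10,10,11,11,11,12,13,14,19,20,20,28]

Per-enzyme occurrences:
  PtaIX (GTTAGAA, off=0): starts [68, 105, 210, 230, 241, 257, 269] → cuts [68, 105, 210, 230, 241, 257, 269]
  EstIX (TCAGTG, off=2): starts [18, 32, 47, 56, 76, 87, 95, 140, 174, 180] → cuts [20, 34, 49, 58, 78, 89, 97, 142, 176, 182]
  WciIX (CATGCTT, off=1): starts [8, 40, 123, 131, 147, 155, 162, 249] → cuts [9, 41, 124, 132, 148, 156, 163, 250]

All cut coordinates (distinct, sorted): [9, 20, 34, 41, 49, 58, 68, 78, 89, 97, 105, 124, 132, 142, 148, 156, 163, 176, 182, 210, 230, 241, 250, 257, 269]

Fragments:
  9→20: 11 bp
  20→34: 14 bp
  34→41: 7 bp
  41→49: 8 bp
  49→58: 9 bp
  58→68: 10 bp
  68→78: 10 bp
  78→89: 11 bp
  89→97: 8 bp
  97→105: 8 bp
  105→124: 19 bp
  124→132: 8 bp
  132→142: 10 bp
  142→148: 6 bp
  148→156: 8 bp
  156→163: 7 bp
  163→176: 13 bp
  176→182: 6 bp
  182→210: 28 bp
  210→230: 20 bp
  230→241: 11 bp
  241→250: 9 bp
  250→257: 7 bp
  257→269: 12 bp
  269→9 (wrap): 280-269+9 = 20 bp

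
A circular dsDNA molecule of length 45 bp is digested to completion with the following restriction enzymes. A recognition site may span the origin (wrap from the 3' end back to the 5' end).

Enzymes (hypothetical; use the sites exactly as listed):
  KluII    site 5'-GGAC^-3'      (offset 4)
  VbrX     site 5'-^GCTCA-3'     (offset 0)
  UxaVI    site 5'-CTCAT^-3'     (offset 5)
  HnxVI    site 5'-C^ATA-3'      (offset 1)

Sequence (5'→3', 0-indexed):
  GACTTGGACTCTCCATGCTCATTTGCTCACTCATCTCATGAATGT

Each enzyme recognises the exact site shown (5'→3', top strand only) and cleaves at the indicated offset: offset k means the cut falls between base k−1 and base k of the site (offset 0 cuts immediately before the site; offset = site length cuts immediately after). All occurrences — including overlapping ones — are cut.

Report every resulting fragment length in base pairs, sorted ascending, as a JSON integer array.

[2,5,6,7,10,15]

Scan for sites:
  KluII GGAC/4: at [5] ⇒ [9]
  VbrX GCTCA/0: at [16, 24] ⇒ [16, 24]
  UxaVI CTCAT/5: at [17, 29, 34] ⇒ [22, 34, 39]
  HnxVI (CATA, off=1): no sites

All cut coordinates (distinct, sorted): [9, 16, 22, 24, 34, 39]

Fragment lengths:
  9→16: 7 bp
  16→22: 6 bp
  22→24: 2 bp
  24→34: 10 bp
  34→39: 5 bp
  39→9 (wrap): 45-39+9 = 15 bp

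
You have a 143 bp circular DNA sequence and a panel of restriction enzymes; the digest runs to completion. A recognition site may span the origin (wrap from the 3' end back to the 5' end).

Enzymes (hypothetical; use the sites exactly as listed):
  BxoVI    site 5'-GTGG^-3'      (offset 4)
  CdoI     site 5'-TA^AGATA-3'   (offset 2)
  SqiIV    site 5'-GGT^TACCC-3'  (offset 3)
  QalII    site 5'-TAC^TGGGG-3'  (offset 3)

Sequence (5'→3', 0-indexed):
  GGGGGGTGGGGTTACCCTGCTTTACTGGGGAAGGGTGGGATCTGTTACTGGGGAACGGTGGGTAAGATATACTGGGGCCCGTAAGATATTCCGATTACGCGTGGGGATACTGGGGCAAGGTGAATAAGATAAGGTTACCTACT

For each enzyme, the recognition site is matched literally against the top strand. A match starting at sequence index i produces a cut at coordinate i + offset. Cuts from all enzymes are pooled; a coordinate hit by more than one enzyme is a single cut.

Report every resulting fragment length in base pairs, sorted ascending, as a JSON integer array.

[3,3,6,8,10,10,11,13,13,13,16,16,21]

Site scan:
  BxoVI (GTGG, off=4): starts [5, 34, 57, 100] → cuts [9, 38, 61, 104]
  CdoI (TAAGATA, off=2): starts [62, 81, 124] → cuts [64, 83, 126]
  SqiIV (GGTTACCC, off=3): starts [9] → cuts [12]
  QalII (TACTGGGG, off=3): starts [22, 45, 69, 107, 139] → cuts [25, 48, 72, 110, 142]

All cut coordinates (distinct, sorted): [9, 12, 25, 38, 48, 61, 64, 72, 83, 104, 110, 126, 142]

Fragment lengths:
  9→12: 3 bp
  12→25: 13 bp
  25→38: 13 bp
  38→48: 10 bp
  48→61: 13 bp
  61→64: 3 bp
  64→72: 8 bp
  72→83: 11 bp
  83→104: 21 bp
  104→110: 6 bp
  110→126: 16 bp
  126→142: 16 bp
  142→9 (wrap): 143-142+9 = 10 bp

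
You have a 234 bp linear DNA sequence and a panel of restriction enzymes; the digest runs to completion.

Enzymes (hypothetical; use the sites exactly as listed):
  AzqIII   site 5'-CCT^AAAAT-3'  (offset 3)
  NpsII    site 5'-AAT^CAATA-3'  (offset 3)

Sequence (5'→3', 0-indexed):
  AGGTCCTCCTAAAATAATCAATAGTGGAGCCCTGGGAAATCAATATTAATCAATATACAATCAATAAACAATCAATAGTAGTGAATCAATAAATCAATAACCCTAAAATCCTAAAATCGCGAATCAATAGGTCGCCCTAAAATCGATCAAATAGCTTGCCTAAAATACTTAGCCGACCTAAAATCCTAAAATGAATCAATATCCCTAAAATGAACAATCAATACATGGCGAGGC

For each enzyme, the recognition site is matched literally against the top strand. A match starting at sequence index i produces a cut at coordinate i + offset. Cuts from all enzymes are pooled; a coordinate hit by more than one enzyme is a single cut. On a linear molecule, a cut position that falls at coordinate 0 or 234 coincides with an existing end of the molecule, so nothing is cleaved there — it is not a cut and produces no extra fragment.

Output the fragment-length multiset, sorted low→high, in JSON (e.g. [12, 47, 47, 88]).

[8,8,8,8,9,10,10,10,10,11,11,12,12,14,14,16,18,22,23]

Per-enzyme occurrences:
  AzqIII CCTAAAAT/3: at [7, 101, 109, 135, 158, 176, 184, 203] ⇒ [10, 104, 112, 138, 161, 179, 187, 206]
  NpsII AATCAATA/3: at [15, 37, 47, 58, 69, 83, 91, 121, 193, 215] ⇒ [18, 40, 50, 61, 72, 86, 94, 124, 196, 218]

All cut coordinates (distinct, sorted): [10, 18, 40, 50, 61, 72, 86, 94, 104, 112, 124, 138, 161, 179, 187, 196, 206, 218]

Fragment lengths:
  [0,10): 10 bp
  [10,18): 8 bp
  [18,40): 22 bp
  [40,50): 10 bp
  [50,61): 11 bp
  [61,72): 11 bp
  [72,86): 14 bp
  [86,94): 8 bp
  [94,104): 10 bp
  [104,112): 8 bp
  [112,124): 12 bp
  [124,138): 14 bp
  [138,161): 23 bp
  [161,179): 18 bp
  [179,187): 8 bp
  [187,196): 9 bp
  [196,206): 10 bp
  [206,218): 12 bp
  [218,234): 16 bp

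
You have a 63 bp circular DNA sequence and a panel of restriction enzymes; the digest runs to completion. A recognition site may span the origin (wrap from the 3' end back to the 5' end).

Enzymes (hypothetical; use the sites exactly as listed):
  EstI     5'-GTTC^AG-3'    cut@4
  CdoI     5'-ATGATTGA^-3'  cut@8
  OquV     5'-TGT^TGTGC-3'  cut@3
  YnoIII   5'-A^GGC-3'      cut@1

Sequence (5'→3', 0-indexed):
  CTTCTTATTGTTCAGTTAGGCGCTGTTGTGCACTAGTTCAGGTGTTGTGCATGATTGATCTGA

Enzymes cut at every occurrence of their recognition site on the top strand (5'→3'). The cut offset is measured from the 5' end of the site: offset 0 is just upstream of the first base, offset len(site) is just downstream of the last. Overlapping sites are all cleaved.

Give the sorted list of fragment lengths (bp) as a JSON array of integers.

[5,6,8,13,13,18]

Site scan:
  EstI GTTCAG/4: at [9, 35] ⇒ [13, 39]
  CdoI ATGATTGA/8: at [50] ⇒ [58]
  OquV TGTTGTGC/3: at [23, 42] ⇒ [26, 45]
  YnoIII AGGC/1: at [17] ⇒ [18]

Pooled cuts: [13, 18, 26, 39, 45, 58]

Fragment lengths:
  13→18: 5 bp
  18→26: 8 bp
  26→39: 13 bp
  39→45: 6 bp
  45→58: 13 bp
  58→13 (wrap): 63-58+13 = 18 bp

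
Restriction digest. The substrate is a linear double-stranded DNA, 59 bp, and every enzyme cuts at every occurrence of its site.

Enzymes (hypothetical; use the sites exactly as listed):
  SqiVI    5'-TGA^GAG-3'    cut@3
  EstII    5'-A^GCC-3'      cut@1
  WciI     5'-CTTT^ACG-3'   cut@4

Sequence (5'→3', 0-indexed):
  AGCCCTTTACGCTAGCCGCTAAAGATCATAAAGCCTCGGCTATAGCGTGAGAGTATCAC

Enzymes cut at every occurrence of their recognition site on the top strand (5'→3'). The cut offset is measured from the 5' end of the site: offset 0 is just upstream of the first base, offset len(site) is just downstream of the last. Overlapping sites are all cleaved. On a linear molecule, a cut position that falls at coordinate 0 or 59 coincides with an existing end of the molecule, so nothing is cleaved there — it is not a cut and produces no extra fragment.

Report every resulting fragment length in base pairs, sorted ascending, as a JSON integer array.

Scan for sites:
  SqiVI TGAGAG/3: at [47] ⇒ [50]
  EstII AGCC/1: at [0, 13, 31] ⇒ [1, 14, 32]
  WciI CTTTACG/4: at [4] ⇒ [8]

Pooled cuts: [1, 8, 14, 32, 50]

Fragment lengths:
  [0,1): 1 bp
  [1,8): 7 bp
  [8,14): 6 bp
  [14,32): 18 bp
  [32,50): 18 bp
  [50,59): 9 bp

[1,6,7,9,18,18]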